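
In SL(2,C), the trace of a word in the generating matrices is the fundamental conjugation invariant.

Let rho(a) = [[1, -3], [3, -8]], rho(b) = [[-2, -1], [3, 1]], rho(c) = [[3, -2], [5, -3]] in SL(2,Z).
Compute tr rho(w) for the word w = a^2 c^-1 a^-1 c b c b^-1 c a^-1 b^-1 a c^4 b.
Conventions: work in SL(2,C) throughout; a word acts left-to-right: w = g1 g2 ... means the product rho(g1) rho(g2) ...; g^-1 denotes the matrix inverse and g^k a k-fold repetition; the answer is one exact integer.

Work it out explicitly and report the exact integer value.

-221424957

rho(a) = [[1, -3], [3, -8]]
... * rho(a) = [[1, -3], [3, -8]]  ->  [[-8, 21], [-21, 55]]
... * rho(c^-1) = [[-3, 2], [-5, 3]]  ->  [[-81, 47], [-212, 123]]
... * rho(a^-1) = [[-8, 3], [-3, 1]]  ->  [[507, -196], [1327, -513]]
... * rho(c) = [[3, -2], [5, -3]]  ->  [[541, -426], [1416, -1115]]
... * rho(b) = [[-2, -1], [3, 1]]  ->  [[-2360, -967], [-6177, -2531]]
... * rho(c) = [[3, -2], [5, -3]]  ->  [[-11915, 7621], [-31186, 19947]]
... * rho(b^-1) = [[1, 1], [-3, -2]]  ->  [[-34778, -27157], [-91027, -71080]]
... * rho(c) = [[3, -2], [5, -3]]  ->  [[-240119, 151027], [-628481, 395294]]
... * rho(a^-1) = [[-8, 3], [-3, 1]]  ->  [[1467871, -569330], [3841966, -1490149]]
... * rho(b^-1) = [[1, 1], [-3, -2]]  ->  [[3175861, 2606531], [8312413, 6822264]]
... * rho(a) = [[1, -3], [3, -8]]  ->  [[10995454, -30379831], [28779205, -79515351]]
... * rho(c) = [[3, -2], [5, -3]]  ->  [[-118912793, 69148585], [-311239140, 180987643]]
... * rho(c) = [[3, -2], [5, -3]]  ->  [[-10995454, 30379831], [-28779205, 79515351]]
... * rho(c) = [[3, -2], [5, -3]]  ->  [[118912793, -69148585], [311239140, -180987643]]
... * rho(c) = [[3, -2], [5, -3]]  ->  [[10995454, -30379831], [28779205, -79515351]]
... * rho(b) = [[-2, -1], [3, 1]]  ->  [[-113130401, -41375285], [-296104463, -108294556]]
tr = -113130401 + -108294556 = -221424957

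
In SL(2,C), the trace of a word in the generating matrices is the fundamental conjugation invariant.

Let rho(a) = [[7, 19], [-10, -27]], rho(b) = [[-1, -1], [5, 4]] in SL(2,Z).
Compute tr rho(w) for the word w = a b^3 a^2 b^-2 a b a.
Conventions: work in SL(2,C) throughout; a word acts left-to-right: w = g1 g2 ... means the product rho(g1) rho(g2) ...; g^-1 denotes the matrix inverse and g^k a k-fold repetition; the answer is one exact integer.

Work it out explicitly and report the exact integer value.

rho(a) = [[7, 19], [-10, -27]]
... * rho(b) = [[-1, -1], [5, 4]]  ->  [[88, 69], [-125, -98]]
... * rho(b) = [[-1, -1], [5, 4]]  ->  [[257, 188], [-365, -267]]
... * rho(b) = [[-1, -1], [5, 4]]  ->  [[683, 495], [-970, -703]]
... * rho(a) = [[7, 19], [-10, -27]]  ->  [[-169, -388], [240, 551]]
... * rho(a) = [[7, 19], [-10, -27]]  ->  [[2697, 7265], [-3830, -10317]]
... * rho(b^-1) = [[4, 1], [-5, -1]]  ->  [[-25537, -4568], [36265, 6487]]
... * rho(b^-1) = [[4, 1], [-5, -1]]  ->  [[-79308, -20969], [112625, 29778]]
... * rho(a) = [[7, 19], [-10, -27]]  ->  [[-345466, -940689], [490595, 1335869]]
... * rho(b) = [[-1, -1], [5, 4]]  ->  [[-4357979, -3417290], [6188750, 4852881]]
... * rho(a) = [[7, 19], [-10, -27]]  ->  [[3667047, 9465229], [-5207560, -13441537]]
tr = 3667047 + -13441537 = -9774490

-9774490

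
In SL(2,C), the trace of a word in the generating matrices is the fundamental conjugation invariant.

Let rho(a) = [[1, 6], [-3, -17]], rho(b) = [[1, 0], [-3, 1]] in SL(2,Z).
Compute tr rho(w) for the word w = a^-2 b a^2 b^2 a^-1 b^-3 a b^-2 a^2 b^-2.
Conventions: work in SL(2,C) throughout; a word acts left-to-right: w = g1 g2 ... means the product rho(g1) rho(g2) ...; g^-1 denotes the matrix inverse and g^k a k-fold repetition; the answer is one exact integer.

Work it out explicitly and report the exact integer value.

rho(a^-1) = [[-17, -6], [3, 1]]
... * rho(a^-1) = [[-17, -6], [3, 1]]  ->  [[271, 96], [-48, -17]]
... * rho(b) = [[1, 0], [-3, 1]]  ->  [[-17, 96], [3, -17]]
... * rho(a) = [[1, 6], [-3, -17]]  ->  [[-305, -1734], [54, 307]]
... * rho(a) = [[1, 6], [-3, -17]]  ->  [[4897, 27648], [-867, -4895]]
... * rho(b) = [[1, 0], [-3, 1]]  ->  [[-78047, 27648], [13818, -4895]]
... * rho(b) = [[1, 0], [-3, 1]]  ->  [[-160991, 27648], [28503, -4895]]
... * rho(a^-1) = [[-17, -6], [3, 1]]  ->  [[2819791, 993594], [-499236, -175913]]
... * rho(b^-1) = [[1, 0], [3, 1]]  ->  [[5800573, 993594], [-1026975, -175913]]
... * rho(b^-1) = [[1, 0], [3, 1]]  ->  [[8781355, 993594], [-1554714, -175913]]
... * rho(b^-1) = [[1, 0], [3, 1]]  ->  [[11762137, 993594], [-2082453, -175913]]
... * rho(a) = [[1, 6], [-3, -17]]  ->  [[8781355, 53681724], [-1554714, -9504197]]
... * rho(b^-1) = [[1, 0], [3, 1]]  ->  [[169826527, 53681724], [-30067305, -9504197]]
... * rho(b^-1) = [[1, 0], [3, 1]]  ->  [[330871699, 53681724], [-58579896, -9504197]]
... * rho(a) = [[1, 6], [-3, -17]]  ->  [[169826527, 1072640886], [-30067305, -189908027]]
... * rho(a) = [[1, 6], [-3, -17]]  ->  [[-3048096131, -17215935900], [539656776, 3048032629]]
... * rho(b^-1) = [[1, 0], [3, 1]]  ->  [[-54695903831, -17215935900], [9683754663, 3048032629]]
... * rho(b^-1) = [[1, 0], [3, 1]]  ->  [[-106343711531, -17215935900], [18827852550, 3048032629]]
tr = -106343711531 + 3048032629 = -103295678902

-103295678902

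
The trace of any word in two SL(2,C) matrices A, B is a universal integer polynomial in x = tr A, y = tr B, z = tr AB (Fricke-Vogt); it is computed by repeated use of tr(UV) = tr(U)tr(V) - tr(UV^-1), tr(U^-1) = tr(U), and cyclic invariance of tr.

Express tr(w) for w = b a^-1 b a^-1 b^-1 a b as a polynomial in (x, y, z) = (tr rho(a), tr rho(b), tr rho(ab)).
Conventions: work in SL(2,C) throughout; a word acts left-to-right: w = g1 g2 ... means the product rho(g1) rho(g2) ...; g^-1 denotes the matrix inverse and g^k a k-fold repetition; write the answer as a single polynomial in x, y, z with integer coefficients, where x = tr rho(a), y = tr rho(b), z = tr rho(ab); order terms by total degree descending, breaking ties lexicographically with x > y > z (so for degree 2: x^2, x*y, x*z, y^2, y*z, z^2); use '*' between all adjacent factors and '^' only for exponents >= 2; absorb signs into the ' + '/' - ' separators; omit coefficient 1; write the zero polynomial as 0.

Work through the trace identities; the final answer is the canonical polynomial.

trace(b^2) = trace(b) trace(b) - trace(1)   [square of b] = y^2 - 2
trace(b^3) = trace(b) trace(b^2) - trace(b)   [square of b] = y^3 - 3*y
and trace(b a b) = trace(b) trace(a b) - trace(a)   [square of b] = y*z - x
and trace(b^3 a) = trace(b) trace(b a b) - trace(b a)   [square of b] = y^2*z - x*y - z
trace(b^2 a^-1 b) = trace(b^3) trace(a) - trace(b^3 a)   [inverse elimination on a] = x*y^3 - y^2*z - 2*x*y + z
next, trace(b^2 a b^2) = trace(b) trace(b a b^2) - trace(b a b)   [square of b] = y^3*z - x*y^2 - 2*y*z + x
and trace(a b a b) = trace(b a) trace(b a) - trace(1)   [split at a repeated b] = z^2 - 2
trace(a b a) = trace(a) trace(b a) - trace(b)   [square of a] = x*z - y
and trace(a b^2 a b) = trace(b) trace(a b a b) - trace(a b a)   [square of b] = y*z^2 - x*z - y
trace(a b^2 a) = trace(a) trace(b^2 a) - trace(b^2)   [square of a] = x*y*z - x^2 - y^2 + 2
next, trace(b^2 a b^2 a) = trace(b) trace(a b^2 a b) - trace(a b^2 a)   [square of b] = y^2*z^2 - 2*x*y*z + x^2 - 2
and trace(b a b^2 a^-1 b) = trace(b^2 a b^2) trace(a) - trace(b^2 a b^2 a)   [inverse elimination on a] = x*y^3*z - x^2*y^2 - y^2*z^2 + 2
next, trace(b a b a b^2) = trace(b) trace(a b a b^2) - trace(a b a b)   [square of b] = y^2*z^2 - x*y*z - y^2 - z^2 + 2
trace(a b a b a b) = trace(a b a b) trace(a b) - trace(b a)   [split at a repeated a] = z^3 - 3*z
and trace(a b a b a) = trace(a) trace(b a b a) - trace(b a b)   [square of a] = x*z^2 - y*z - x
next, trace(b a b a b^2 a) = trace(b) trace(a b a b a b) - trace(a b a b a)   [square of b] = y*z^3 - x*z^2 - 2*y*z + x
trace(b a b^2 a^-1 b a) = trace(b a b a b^2) trace(a) - trace(b a b a b^2 a)   [inverse elimination on a] = x*y^2*z^2 - x^2*y*z - y*z^3 - x*y^2 + 2*y*z + x
trace(a b^2 a^-1 b a^-1 b) = trace(b a b^2 a^-1 b) trace(a) - trace(b a b^2 a^-1 b a)   [inverse elimination on a] = x^2*y^3*z - x^3*y^2 - 2*x*y^2*z^2 + x^2*y*z + y*z^3 + x*y^2 - 2*y*z + x
trace(b a^-1 b a^-1 b^-1 a b) = trace(a b^2 a^-1 b a^-1) trace(b) - trace(a b^2 a^-1 b a^-1 b)   [inverse elimination on b] = -x^2*y^3*z + x^3*y^2 + x*y^4 + 2*x*y^2*z^2 - x^2*y*z - y^3*z - y*z^3 - 3*x*y^2 + 3*y*z - x

-x^2*y^3*z + x^3*y^2 + x*y^4 + 2*x*y^2*z^2 - x^2*y*z - y^3*z - y*z^3 - 3*x*y^2 + 3*y*z - x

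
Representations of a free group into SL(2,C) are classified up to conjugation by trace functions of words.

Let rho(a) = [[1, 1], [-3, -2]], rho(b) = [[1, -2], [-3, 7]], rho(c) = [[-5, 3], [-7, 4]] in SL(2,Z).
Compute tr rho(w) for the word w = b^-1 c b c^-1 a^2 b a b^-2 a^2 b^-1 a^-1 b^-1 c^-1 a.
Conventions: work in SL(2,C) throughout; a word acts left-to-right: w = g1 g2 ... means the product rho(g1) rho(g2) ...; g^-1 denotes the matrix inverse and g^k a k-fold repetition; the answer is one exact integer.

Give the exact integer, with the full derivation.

3528613042

rho(b^-1) = [[7, 2], [3, 1]]
... * rho(c) = [[-5, 3], [-7, 4]]  ->  [[-49, 29], [-22, 13]]
... * rho(b) = [[1, -2], [-3, 7]]  ->  [[-136, 301], [-61, 135]]
... * rho(c^-1) = [[4, -3], [7, -5]]  ->  [[1563, -1097], [701, -492]]
... * rho(a) = [[1, 1], [-3, -2]]  ->  [[4854, 3757], [2177, 1685]]
... * rho(a) = [[1, 1], [-3, -2]]  ->  [[-6417, -2660], [-2878, -1193]]
... * rho(b) = [[1, -2], [-3, 7]]  ->  [[1563, -5786], [701, -2595]]
... * rho(a) = [[1, 1], [-3, -2]]  ->  [[18921, 13135], [8486, 5891]]
... * rho(b^-1) = [[7, 2], [3, 1]]  ->  [[171852, 50977], [77075, 22863]]
... * rho(b^-1) = [[7, 2], [3, 1]]  ->  [[1355895, 394681], [608114, 177013]]
... * rho(a) = [[1, 1], [-3, -2]]  ->  [[171852, 566533], [77075, 254088]]
... * rho(a) = [[1, 1], [-3, -2]]  ->  [[-1527747, -961214], [-685189, -431101]]
... * rho(b^-1) = [[7, 2], [3, 1]]  ->  [[-13577871, -4016708], [-6089626, -1801479]]
... * rho(a^-1) = [[-2, -1], [3, 1]]  ->  [[15105618, 9561163], [6774815, 4288147]]
... * rho(b^-1) = [[7, 2], [3, 1]]  ->  [[134422815, 39772399], [60288146, 17837777]]
... * rho(c^-1) = [[4, -3], [7, -5]]  ->  [[816098053, -602130440], [366017023, -270053323]]
... * rho(a) = [[1, 1], [-3, -2]]  ->  [[2622489373, 2020358933], [1176176992, 906123669]]
tr = 2622489373 + 906123669 = 3528613042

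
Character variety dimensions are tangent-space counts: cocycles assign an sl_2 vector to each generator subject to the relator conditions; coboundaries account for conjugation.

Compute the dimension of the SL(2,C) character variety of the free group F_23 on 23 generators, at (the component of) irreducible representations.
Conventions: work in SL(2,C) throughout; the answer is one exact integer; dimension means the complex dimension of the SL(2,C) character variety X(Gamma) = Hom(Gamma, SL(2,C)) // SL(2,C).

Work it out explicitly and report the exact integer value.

The free group F_23: 23 generators, no relators.
A cocycle picks one sl_2 vector per generator freely, giving dim Z^1 = 3*23 = 69.
dim B^1 = 3: the coboundary map is injective because an irreducible image has centralizer 0 in sl_2.
dim H^1 = 69 - 3 = 66, which is dim X.

66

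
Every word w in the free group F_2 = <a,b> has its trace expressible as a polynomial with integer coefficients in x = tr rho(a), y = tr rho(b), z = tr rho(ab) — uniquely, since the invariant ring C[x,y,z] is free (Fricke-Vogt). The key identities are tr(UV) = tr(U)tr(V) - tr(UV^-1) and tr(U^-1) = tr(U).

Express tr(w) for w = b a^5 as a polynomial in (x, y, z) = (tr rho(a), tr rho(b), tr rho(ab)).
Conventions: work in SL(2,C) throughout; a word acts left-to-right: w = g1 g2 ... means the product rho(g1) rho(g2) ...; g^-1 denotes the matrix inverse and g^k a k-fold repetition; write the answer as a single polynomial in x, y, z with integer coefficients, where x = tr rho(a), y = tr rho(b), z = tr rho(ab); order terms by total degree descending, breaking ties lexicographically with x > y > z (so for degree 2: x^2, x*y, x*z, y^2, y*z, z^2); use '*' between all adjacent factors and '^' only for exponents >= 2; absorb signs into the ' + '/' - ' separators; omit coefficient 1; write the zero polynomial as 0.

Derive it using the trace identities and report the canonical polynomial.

tr(a b a) = tr(a)*tr(b a) - tr(b) = x*z - y
reduce: tr(a b a^2) = tr(a)*tr(a b a) - tr(a b) = x^2*z - x*y - z
tr(a b a^3) = tr(a)*tr(a b a^2) - tr(a b a) = x^3*z - x^2*y - 2*x*z + y
tr(b a^5) = tr(a)*tr(a b a^3) - tr(a b a^2) = x^4*z - x^3*y - 3*x^2*z + 2*x*y + z

x^4*z - x^3*y - 3*x^2*z + 2*x*y + z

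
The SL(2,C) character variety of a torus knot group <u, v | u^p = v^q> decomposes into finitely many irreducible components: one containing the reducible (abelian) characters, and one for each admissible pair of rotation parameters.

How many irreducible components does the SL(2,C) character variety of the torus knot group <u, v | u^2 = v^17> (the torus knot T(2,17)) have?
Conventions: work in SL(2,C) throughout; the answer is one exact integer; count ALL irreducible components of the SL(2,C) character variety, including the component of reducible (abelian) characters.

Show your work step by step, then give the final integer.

Gamma = < u, v | u^2 = v^17 > (torus knot T(2,17)); the central element u^2 = v^17 acts as +I or -I in any irreducible SL(2,C) representation.
So on each irreducible component the traces are pinned: tr(u) = 2*cos(pi*alpha/2) with 1 <= alpha <= 1, tr(v) = 2*cos(pi*beta/17) with 1 <= beta <= 16.
Consistency of u^2 = (-1)^alpha I with v^17 = (-1)^beta I forces alpha = beta (mod 2).
Counting: 1 odd alphas x 8 odd betas + 0 even alphas x 8 even betas = 8 + 0 = 8.
components with irreducible characters: 8; plus the single component of reducible (abelian) characters: total 9.

9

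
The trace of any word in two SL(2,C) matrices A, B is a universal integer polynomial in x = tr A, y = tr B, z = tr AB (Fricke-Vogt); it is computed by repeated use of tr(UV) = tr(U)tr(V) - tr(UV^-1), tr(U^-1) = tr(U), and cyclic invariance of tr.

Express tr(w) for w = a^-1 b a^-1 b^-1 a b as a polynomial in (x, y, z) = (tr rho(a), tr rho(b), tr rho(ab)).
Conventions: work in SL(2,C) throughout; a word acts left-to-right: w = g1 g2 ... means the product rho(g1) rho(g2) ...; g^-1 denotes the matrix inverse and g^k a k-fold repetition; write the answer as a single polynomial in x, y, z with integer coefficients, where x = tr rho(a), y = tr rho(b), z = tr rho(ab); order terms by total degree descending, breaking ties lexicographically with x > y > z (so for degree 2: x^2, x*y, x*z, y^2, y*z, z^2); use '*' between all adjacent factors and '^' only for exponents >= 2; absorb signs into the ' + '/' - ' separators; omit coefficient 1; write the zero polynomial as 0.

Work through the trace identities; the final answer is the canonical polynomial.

tr(b^2) = tr(b) tr(b) - tr(1)   [square of b] = y^2 - 2
tr(a b^2) = tr(b) tr(a b) - tr(a)   [square of b] = y*z - x
tr(b a b^2) = tr(b) tr(a b^2) - tr(a b)   [square of b] = y^2*z - x*y - z
tr(a b a b) = tr(b a) tr(b a) - tr(1)   [split at a repeated b] = z^2 - 2
tr(a b a) = tr(a) tr(b a) - tr(b)   [square of a] = x*z - y
tr(b a b^2 a) = tr(b) tr(a b a b) - tr(a b a)   [square of b] = y*z^2 - x*z - y
tr(a b^2 a^-1 b) = tr(b a b^2) tr(a) - tr(b a b^2 a)   [inverse elimination on a] = x*y^2*z - x^2*y - y*z^2 + y
tr(b a^-1 b^-1 a b) = tr(a b^2 a^-1) tr(b) - tr(a b^2 a^-1 b)   [inverse elimination on b] = -x*y^2*z + x^2*y + y^3 + y*z^2 - 3*y
tr(b a b a b a) = tr(a b a b) tr(a b) - tr(b a)   [split at a repeated a] = z^3 - 3*z
tr(a b a b a^-1 b) = tr(b a b a b) tr(a) - tr(b a b a b a)   [inverse elimination on a] = x*y*z^2 - x^2*z - z^3 - x*y + 3*z
tr(b a^-1 b^-1 a b a) = tr(a b a b a^-1) tr(b) - tr(a b a b a^-1 b)   [inverse elimination on b] = -x*y*z^2 + x^2*z + y^2*z + z^3 - 3*z
tr(a^-1 b a^-1 b^-1 a b) = tr(b a^-1 b^-1 a b) tr(a) - tr(b a^-1 b^-1 a b a)   [inverse elimination on a] = -x^2*y^2*z + x^3*y + x*y^3 + 2*x*y*z^2 - x^2*z - y^2*z - z^3 - 3*x*y + 3*z

-x^2*y^2*z + x^3*y + x*y^3 + 2*x*y*z^2 - x^2*z - y^2*z - z^3 - 3*x*y + 3*z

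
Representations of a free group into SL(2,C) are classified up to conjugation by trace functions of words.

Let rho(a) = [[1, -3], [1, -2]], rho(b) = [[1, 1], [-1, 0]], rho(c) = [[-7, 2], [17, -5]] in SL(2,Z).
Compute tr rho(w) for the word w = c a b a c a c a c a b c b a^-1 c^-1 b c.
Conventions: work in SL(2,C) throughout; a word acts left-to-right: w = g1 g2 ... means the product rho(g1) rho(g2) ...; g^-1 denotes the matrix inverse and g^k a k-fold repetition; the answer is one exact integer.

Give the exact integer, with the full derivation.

43776599078

rho(c) = [[-7, 2], [17, -5]]
... * rho(a) = [[1, -3], [1, -2]]  ->  [[-5, 17], [12, -41]]
... * rho(b) = [[1, 1], [-1, 0]]  ->  [[-22, -5], [53, 12]]
... * rho(a) = [[1, -3], [1, -2]]  ->  [[-27, 76], [65, -183]]
... * rho(c) = [[-7, 2], [17, -5]]  ->  [[1481, -434], [-3566, 1045]]
... * rho(a) = [[1, -3], [1, -2]]  ->  [[1047, -3575], [-2521, 8608]]
... * rho(c) = [[-7, 2], [17, -5]]  ->  [[-68104, 19969], [163983, -48082]]
... * rho(a) = [[1, -3], [1, -2]]  ->  [[-48135, 164374], [115901, -395785]]
... * rho(c) = [[-7, 2], [17, -5]]  ->  [[3131303, -918140], [-7539652, 2210727]]
... * rho(a) = [[1, -3], [1, -2]]  ->  [[2213163, -7557629], [-5328925, 18197502]]
... * rho(b) = [[1, 1], [-1, 0]]  ->  [[9770792, 2213163], [-23526427, -5328925]]
... * rho(c) = [[-7, 2], [17, -5]]  ->  [[-30771773, 8475769], [74093264, -20408229]]
... * rho(b) = [[1, 1], [-1, 0]]  ->  [[-39247542, -30771773], [94501493, 74093264]]
... * rho(a^-1) = [[-2, 3], [-1, 1]]  ->  [[109266857, -148514399], [-263096250, 357597743]]
... * rho(c^-1) = [[-5, -2], [-17, -7]]  ->  [[1978410498, 821067079], [-4763680381, -1976991701]]
... * rho(b) = [[1, 1], [-1, 0]]  ->  [[1157343419, 1978410498], [-2786688680, -4763680381]]
... * rho(c) = [[-7, 2], [17, -5]]  ->  [[25531574533, -7577365652], [-61475745717, 18245024545]]
tr = 25531574533 + 18245024545 = 43776599078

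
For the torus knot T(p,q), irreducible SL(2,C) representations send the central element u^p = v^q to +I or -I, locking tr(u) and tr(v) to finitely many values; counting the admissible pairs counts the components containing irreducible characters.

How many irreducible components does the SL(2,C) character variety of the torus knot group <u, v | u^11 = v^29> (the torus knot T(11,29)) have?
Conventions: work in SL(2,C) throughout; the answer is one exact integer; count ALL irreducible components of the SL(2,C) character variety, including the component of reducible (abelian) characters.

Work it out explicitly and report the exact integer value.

141

Gamma = < u, v | u^11 = v^29 > (torus knot T(11,29)); the central element u^11 = v^29 acts as +I or -I in any irreducible SL(2,C) representation.
So on each irreducible component the traces are pinned: tr(u) = 2*cos(pi*alpha/11) with 1 <= alpha <= 10, tr(v) = 2*cos(pi*beta/29) with 1 <= beta <= 28.
Consistency of u^11 = (-1)^alpha I with v^29 = (-1)^beta I forces alpha = beta (mod 2).
Enumerate parity-matched pairs: 5*14 odd-odd plus 5*14 even-even gives 140.
components with irreducible characters: 140; plus the single component of reducible (abelian) characters: total 141.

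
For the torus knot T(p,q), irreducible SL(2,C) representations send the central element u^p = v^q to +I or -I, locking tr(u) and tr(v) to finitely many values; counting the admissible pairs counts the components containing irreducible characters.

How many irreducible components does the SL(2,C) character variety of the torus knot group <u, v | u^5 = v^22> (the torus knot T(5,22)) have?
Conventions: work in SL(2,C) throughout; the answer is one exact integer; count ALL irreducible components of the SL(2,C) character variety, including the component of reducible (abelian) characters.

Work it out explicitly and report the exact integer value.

43

In the torus knot group T(5,22), u^5 = v^22 is central, so an irreducible representation sends it to +I or -I (Schur).
So on each irreducible component the traces are pinned: tr(u) = 2*cos(pi*alpha/5) with 1 <= alpha <= 4, tr(v) = 2*cos(pi*beta/22) with 1 <= beta <= 21.
The two central values (-1)^alpha I and (-1)^beta I must be the same matrix, so alpha and beta share a parity.
count pairs: odd alpha (2 choices) x odd beta (11), plus even alpha (2) x even beta (10): 2*11 + 2*10 = 42.
components with irreducible characters: 42; plus the single component of reducible (abelian) characters: total 43.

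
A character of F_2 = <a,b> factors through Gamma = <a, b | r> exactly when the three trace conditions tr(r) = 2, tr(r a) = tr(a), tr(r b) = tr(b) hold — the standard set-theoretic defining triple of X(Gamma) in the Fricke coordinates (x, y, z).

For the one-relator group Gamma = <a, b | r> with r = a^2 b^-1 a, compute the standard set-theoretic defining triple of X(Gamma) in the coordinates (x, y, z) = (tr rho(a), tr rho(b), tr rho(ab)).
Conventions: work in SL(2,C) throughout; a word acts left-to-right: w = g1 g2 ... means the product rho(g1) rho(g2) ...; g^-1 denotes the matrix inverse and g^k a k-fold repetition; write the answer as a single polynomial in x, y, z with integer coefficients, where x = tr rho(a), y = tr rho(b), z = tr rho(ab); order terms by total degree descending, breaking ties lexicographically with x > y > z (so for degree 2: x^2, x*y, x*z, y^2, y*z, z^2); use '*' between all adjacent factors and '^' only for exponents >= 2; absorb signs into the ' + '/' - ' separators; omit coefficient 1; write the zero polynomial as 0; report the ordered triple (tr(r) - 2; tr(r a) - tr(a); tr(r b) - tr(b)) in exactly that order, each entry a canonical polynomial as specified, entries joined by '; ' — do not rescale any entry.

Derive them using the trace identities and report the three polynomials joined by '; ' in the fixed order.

x^3*y - x^2*z - 2*x*y + z - 2; x^4*y - x^3*z - 3*x^2*y + 2*x*z - x + y; x^2*y*z - x*y^2 - x*z^2 + x - y

trace(a^2) = trace(a) trace(a) - trace(1)  (reduce the a square) = x^2 - 2
use: trace(a^3) = trace(a) trace(a^2) - trace(a)  (reduce the a square) = x^3 - 3*x
use: trace(a b a) = trace(a) trace(b a) - trace(b)  (reduce the a square) = x*z - y
use: trace(a^3 b) = trace(a) trace(a b a) - trace(a b)  (reduce the a square) = x^2*z - x*y - z
trace(a^2 b^-1 a) = trace(a^3) trace(b) - trace(a^3 b)  (eliminate b^-1) = x^3*y - x^2*z - 2*x*y + z
use: trace(a^4) = trace(a) trace(a^3) - trace(a^2) = x^4 - 4*x^2 + 2
use: trace(a^4 b) = trace(a) trace(a b a^2) - trace(a b a) = x^3*z - x^2*y - 2*x*z + y
trace(a^2 b^-1 a^2) = trace(a^4) trace(b) - trace(a^4 b) = x^4*y - x^3*z - 3*x^2*y + 2*x*z + y
trace(b a b a) = trace(b a) trace(b a) - trace(1)  (split on b) = z^2 - 2
trace(b a b) = trace(b) trace(a b) - trace(a)  (reduce the b square) = y*z - x
use: trace(a b a^2 b) = trace(a) trace(b a b a) - trace(b a b)  (reduce the a square) = x*z^2 - y*z - x
trace(a^2 b^-1 a b) = trace(a b a^2) trace(b) - trace(a b a^2 b)  (eliminate b^-1) = x^2*y*z - x*y^2 - x*z^2 + x
assemble the triple (trace(r) - 2; trace(r a) - x; trace(r b) - y)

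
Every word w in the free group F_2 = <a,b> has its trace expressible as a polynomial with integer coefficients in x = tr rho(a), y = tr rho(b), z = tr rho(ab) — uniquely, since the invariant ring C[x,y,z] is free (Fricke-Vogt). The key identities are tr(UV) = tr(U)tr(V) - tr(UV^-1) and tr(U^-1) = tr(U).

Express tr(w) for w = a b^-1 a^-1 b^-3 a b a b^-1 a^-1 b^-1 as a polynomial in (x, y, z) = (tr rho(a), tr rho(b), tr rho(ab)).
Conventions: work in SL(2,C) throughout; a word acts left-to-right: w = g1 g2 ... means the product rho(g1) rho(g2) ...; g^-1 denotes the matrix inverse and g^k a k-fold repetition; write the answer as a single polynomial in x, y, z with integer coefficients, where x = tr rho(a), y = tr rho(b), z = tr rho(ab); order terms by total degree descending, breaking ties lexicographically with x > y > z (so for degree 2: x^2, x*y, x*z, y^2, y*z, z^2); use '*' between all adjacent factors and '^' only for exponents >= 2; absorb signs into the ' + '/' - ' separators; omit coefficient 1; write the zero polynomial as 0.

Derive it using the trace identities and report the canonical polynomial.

x^2*y^4*z^3 - 2*x^3*y^3*z^2 - x*y^5*z^2 - 2*x*y^3*z^4 + x^4*y^2*z + 2*x^2*y^4*z + x^2*y^2*z^3 + y^4*z^3 + y^2*z^5 - x^3*y^3 + 2*x^3*y*z^2 + 5*x*y^3*z^2 + 2*x*y*z^4 - x^4*z - 8*x^2*y^2*z - 2*x^2*z^3 - 2*y^4*z - 6*y^2*z^3 - z^5 + 2*x^3*y + 2*x*y^3 - 3*x*y*z^2 + 5*x^2*z + 8*y^2*z + 5*z^3 - 5*x*y - 5*z

so tr(b^-1 a) = tr(a)*tr(b) - tr(a b) = x*y - z
so tr(b^2 a) = tr(b)*tr(a b) - tr(a) = y*z - x
so tr(b^2) = tr(b)*tr(b) - tr(1) = y^2 - 2
tr(b a^2 b) = tr(a)*tr(b^2 a) - tr(b^2) = x*y*z - x^2 - y^2 + 2
so tr(b a b a) = tr(b a)*tr(b a) - tr(1) = z^2 - 2
tr(b a^2 b a) = tr(a)*tr(b a b a) - tr(b a b) = x*z^2 - y*z - x
reduce: tr(a^2 b a^-1 b) = tr(b a^2 b)*tr(a) - tr(b a^2 b a) = x^2*y*z - x^3 - x*y^2 - x*z^2 + y*z + 3*x
tr(a^-1 b^-1 a^2 b) = tr(a^2 b a^-1)*tr(b) - tr(a^2 b a^-1 b) = -x^2*y*z + x^3 + x*y^2 + x*z^2 - 3*x
tr(a^2 b^-1 a^-1 b^-1) = tr(a^-1 b^-1 a^2)*tr(b) - tr(a^-1 b^-1 a^2 b) = x^2*y*z - x^3 - x*z^2 - y*z + 3*x
so tr(a^2 b^-1 a^-1 b^-2) = tr(a^2 b^-1 a^-1 b^-1)*tr(b) - tr(a^2 b^-1 a^-1) = x^2*y^2*z - x^3*y - x*y*z^2 - y^2*z + 2*x*y + z
so tr(a b^-1 a^-1 b^-3 a) = tr(a^2 b^-1 a^-1 b^-2)*tr(b) - tr(a^2 b^-1 a^-1 b^-1) = x^2*y^3*z - x^3*y^2 - x*y^2*z^2 - x^2*y*z - y^3*z + x^3 + 2*x*y^2 + x*z^2 + 2*y*z - 3*x
tr(a b a) = tr(a)*tr(b a) - tr(b) = x*z - y
so tr(b a b^2 a) = tr(b)*tr(a b a b) - tr(a b a) = y*z^2 - x*z - y
so tr(b a b^2) = tr(b)*tr(a b^2) - tr(a b) = y^2*z - x*y - z
tr(a b a b^2 a) = tr(a)*tr(b a b^2 a) - tr(b a b^2) = x*y*z^2 - x^2*z - y^2*z + z
tr(a b a b a b) = tr(b a)*tr(b a b a) - tr(b^-1 a^-1) = z^3 - 3*z
tr(b a b^2 a b a) = tr(b)*tr(a b a b a b) - tr(a b a b a) = y*z^3 - x*z^2 - 2*y*z + x
so tr(b a b^2 a b) = tr(b)*tr(a b^2 a b) - tr(a b^2 a) = y^2*z^2 - 2*x*y*z + x^2 - 2
reduce: tr(a b a b^2 a b a) = tr(a)*tr(b a b^2 a b a) - tr(b a b^2 a b) = x*y*z^3 - x^2*z^2 - y^2*z^2 + 2
tr(a b a b a b a b) = tr(a b a b a b)*tr(a b) - tr(b a b a) = z^4 - 4*z^2 + 2
so tr(a b a b a b a) = tr(a)*tr(b a b a b a) - tr(b a b a b) = x*z^3 - y*z^2 - 2*x*z + y
so tr(a b a b^2 a b a b) = tr(b)*tr(a b a b a b a b) - tr(a b a b a b a) = y*z^4 - x*z^3 - 3*y*z^2 + 2*x*z + y
reduce: tr(b^-1 a b a b^2 a b a) = tr(a b a b^2 a b a)*tr(b) - tr(a b a b^2 a b a b) = x*y^2*z^3 - x^2*y*z^2 - y^3*z^2 - y*z^4 + x*z^3 + 3*y*z^2 - 2*x*z + y
reduce: tr(b a b a^-1 b^-1 a b a b) = tr(b^-1 a b a b^2 a b)*tr(a) - tr(b^-1 a b a b^2 a b a) = -x*y^2*z^3 + 2*x^2*y*z^2 + y^3*z^2 + y*z^4 - x^3*z - x*y^2*z - x*z^3 - 3*y*z^2 + 3*x*z - y
tr(a b a b a b a b a) = tr(a)*tr(b a b a b a b a) - tr(b a b a b a b) = x*z^4 - y*z^3 - 3*x*z^2 + 2*y*z + x
tr(a b a b a b a b a b) = tr(b a b a b a b a)*tr(b a) - tr(a b a b a b) = z^5 - 5*z^3 + 5*z
so tr(b^-1 a b a b a b a b a) = tr(a b a b a b a b a)*tr(b) - tr(a b a b a b a b a b) = x*y*z^4 - y^2*z^3 - z^5 - 3*x*y*z^2 + 2*y^2*z + 5*z^3 + x*y - 5*z
tr(b a b a^-1 b^-1 a b a b a) = tr(b^-1 a b a b a b a b)*tr(a) - tr(b^-1 a b a b a b a b a) = -x*y*z^4 + x^2*z^3 + y^2*z^3 + z^5 + 2*x*y*z^2 - 2*x^2*z - 2*y^2*z - 5*z^3 + 5*z
so tr(a^-1 b^-1 a b a b a^-1 b a b) = tr(b a b a^-1 b^-1 a b a b)*tr(a) - tr(b a b a^-1 b^-1 a b a b a) = -x^2*y^2*z^3 + 2*x^3*y*z^2 + x*y^3*z^2 + 2*x*y*z^4 - x^4*z - x^2*y^2*z - 2*x^2*z^3 - y^2*z^3 - z^5 - 5*x*y*z^2 + 5*x^2*z + 2*y^2*z + 5*z^3 - x*y - 5*z
so tr(a b a b a^-1 b a b^-1 a^-1 b^-1) = tr(a^-1 b^-1 a b a b a^-1 b a)*tr(b) - tr(a^-1 b^-1 a b a b a^-1 b a b) = x^2*y^2*z^3 - 2*x^3*y*z^2 - x*y^3*z^2 - 2*x*y*z^4 + x^4*z + x^2*y^2*z + 2*x^2*z^3 + y^2*z^3 + z^5 + 5*x*y*z^2 - 5*x^2*z - y^2*z - 5*z^3 + 5*z
reduce: tr(a b^-1 a^-1 b^-2 a b a b a^-1 b) = tr(a b a b a^-1 b a b^-1 a^-1 b^-1)*tr(b) - tr(a b a b a^-1 b a b^-1 a^-1) = x^2*y^3*z^3 - 2*x^3*y^2*z^2 - x*y^4*z^2 - 2*x*y^2*z^4 + x^4*y*z + x^2*y^3*z + 2*x^2*y*z^3 + y^3*z^3 + y*z^5 + 5*x*y^2*z^2 - 6*x^2*y*z - y^3*z - 5*y*z^3 + x^3 + x*y^2 + x*z^2 + 4*y*z - 3*x
so tr(b^-1 a b a b a^-1 b^-1 a b^-1 a^-1 b^-1) = tr(a b^-1 a^-1 b^-2 a b a b a^-1)*tr(b) - tr(a b^-1 a^-1 b^-2 a b a b a^-1 b) = -x^2*y^3*z^3 + 2*x^3*y^2*z^2 + x*y^4*z^2 + 2*x*y^2*z^4 - x^4*y*z - x^2*y^3*z - 2*x^2*y*z^3 - y^3*z^3 - y*z^5 - 5*x*y^2*z^2 + 6*x^2*y*z + y^3*z + 5*y*z^3 - x^3 - x*z^2 - 5*y*z + 3*x
tr(b^-1 a b a b a^-1 b^-1 a b^-1 a^-1) = tr(a b^-1 a^-1 b^-1 a b a b a^-1)*tr(b) - tr(a b^-1 a^-1 b^-1 a b a b a^-1 b) = -x^2*y^2*z^3 + 2*x^3*y*z^2 + x*y^3*z^2 + 2*x*y*z^4 - x^4*z - x^2*y^2*z - 2*x^2*z^3 - y^2*z^3 - z^5 - 5*x*y*z^2 + 5*x^2*z + y^2*z + 5*z^3 + x*y - 5*z
so tr(a^-1 b^-1 a b^-1 a^-1 b^-3 a b a b) = tr(b^-1 a b a b a^-1 b^-1 a b^-1 a^-1 b^-1)*tr(b) - tr(b^-1 a b a b a^-1 b^-1 a b^-1 a^-1) = -x^2*y^4*z^3 + 2*x^3*y^3*z^2 + x*y^5*z^2 + 2*x*y^3*z^4 - x^4*y^2*z - x^2*y^4*z - x^2*y^2*z^3 - y^4*z^3 - y^2*z^5 - 2*x^3*y*z^2 - 6*x*y^3*z^2 - 2*x*y*z^4 + x^4*z + 7*x^2*y^2*z + 2*x^2*z^3 + y^4*z + 6*y^2*z^3 + z^5 - x^3*y + 4*x*y*z^2 - 5*x^2*z - 6*y^2*z - 5*z^3 + 2*x*y + 5*z
tr(a b^-1 a^-1 b^-3 a b a b^-1 a^-1 b^-1) = tr(a^-1 b^-1 a b^-1 a^-1 b^-3 a b a)*tr(b) - tr(a^-1 b^-1 a b^-1 a^-1 b^-3 a b a b) = x^2*y^4*z^3 - 2*x^3*y^3*z^2 - x*y^5*z^2 - 2*x*y^3*z^4 + x^4*y^2*z + 2*x^2*y^4*z + x^2*y^2*z^3 + y^4*z^3 + y^2*z^5 - x^3*y^3 + 2*x^3*y*z^2 + 5*x*y^3*z^2 + 2*x*y*z^4 - x^4*z - 8*x^2*y^2*z - 2*x^2*z^3 - 2*y^4*z - 6*y^2*z^3 - z^5 + 2*x^3*y + 2*x*y^3 - 3*x*y*z^2 + 5*x^2*z + 8*y^2*z + 5*z^3 - 5*x*y - 5*z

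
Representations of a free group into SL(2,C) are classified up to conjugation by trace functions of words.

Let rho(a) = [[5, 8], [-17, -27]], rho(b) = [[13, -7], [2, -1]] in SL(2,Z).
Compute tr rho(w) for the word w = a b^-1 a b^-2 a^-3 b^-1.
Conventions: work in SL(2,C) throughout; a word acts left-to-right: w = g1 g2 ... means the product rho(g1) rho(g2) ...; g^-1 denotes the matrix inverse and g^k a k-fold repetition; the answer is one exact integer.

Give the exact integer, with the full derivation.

319317141496

rho(a) = [[5, 8], [-17, -27]]
... * rho(b^-1) = [[-1, 7], [-2, 13]]  ->  [[-21, 139], [71, -470]]
... * rho(a) = [[5, 8], [-17, -27]]  ->  [[-2468, -3921], [8345, 13258]]
... * rho(b^-1) = [[-1, 7], [-2, 13]]  ->  [[10310, -68249], [-34861, 230769]]
... * rho(b^-1) = [[-1, 7], [-2, 13]]  ->  [[126188, -815067], [-426677, 2755970]]
... * rho(a^-1) = [[-27, -8], [17, 5]]  ->  [[-17263215, -5084839], [58371769, 17193266]]
... * rho(a^-1) = [[-27, -8], [17, 5]]  ->  [[379664542, 112681525], [-1283752241, -381007822]]
... * rho(a^-1) = [[-27, -8], [17, 5]]  ->  [[-8335356709, -2473908711], [28184177533, 8364978818]]
... * rho(b^-1) = [[-1, 7], [-2, 13]]  ->  [[13283174131, -90508310206], [-44914135169, 306033967365]]
tr = 13283174131 + 306033967365 = 319317141496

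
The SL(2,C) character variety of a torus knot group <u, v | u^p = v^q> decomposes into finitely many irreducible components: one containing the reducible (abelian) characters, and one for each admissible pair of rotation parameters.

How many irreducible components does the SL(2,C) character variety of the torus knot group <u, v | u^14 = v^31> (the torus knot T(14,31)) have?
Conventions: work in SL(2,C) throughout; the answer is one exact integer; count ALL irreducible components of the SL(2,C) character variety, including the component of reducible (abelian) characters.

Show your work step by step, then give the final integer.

In the torus knot group T(14,31), u^14 = v^31 is central, so an irreducible representation sends it to +I or -I (Schur).
On an irreducible component, tr(u) is locked at 2*cos(pi*alpha/14) for some alpha in 1..13, and tr(v) at 2*cos(pi*beta/31) for some beta in 1..30.
The two central values (-1)^alpha I and (-1)^beta I must be the same matrix, so alpha and beta share a parity.
Counting: 7 odd alphas x 15 odd betas + 6 even alphas x 15 even betas = 105 + 90 = 195.
Total: 195 irreducible-character components + 1 reducible (abelian) component = 196.

196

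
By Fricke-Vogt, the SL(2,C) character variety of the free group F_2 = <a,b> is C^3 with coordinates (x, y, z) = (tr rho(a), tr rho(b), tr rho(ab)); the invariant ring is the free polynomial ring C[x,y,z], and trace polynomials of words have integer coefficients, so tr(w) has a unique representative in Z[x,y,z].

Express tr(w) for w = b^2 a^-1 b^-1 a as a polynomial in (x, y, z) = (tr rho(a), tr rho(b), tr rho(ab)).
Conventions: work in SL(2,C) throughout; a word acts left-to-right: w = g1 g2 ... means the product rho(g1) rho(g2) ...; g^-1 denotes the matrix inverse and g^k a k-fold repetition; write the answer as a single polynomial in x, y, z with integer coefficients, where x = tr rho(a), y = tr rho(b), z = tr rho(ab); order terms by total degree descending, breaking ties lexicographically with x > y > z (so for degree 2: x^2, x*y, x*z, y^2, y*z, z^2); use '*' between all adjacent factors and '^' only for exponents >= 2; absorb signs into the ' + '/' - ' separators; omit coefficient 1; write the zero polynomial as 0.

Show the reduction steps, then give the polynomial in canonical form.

so trace(b^2) = trace(b) * trace(b) - trace(1)  (reduce the b square) = y^2 - 2
so trace(a b^2) = trace(b) * trace(a b) - trace(a)  (reduce the b square) = y*z - x
trace(b a b^2) = trace(b) * trace(a b^2) - trace(a b)  (reduce the b square) = y^2*z - x*y - z
so trace(a b a b) = trace(a b) * trace(a b) - trace(1)  (split on a) = z^2 - 2
trace(a b a) = trace(a) * trace(b a) - trace(b)  (reduce the a square) = x*z - y
trace(b a b^2 a) = trace(b) * trace(a b a b) - trace(a b a)  (reduce the b square) = y*z^2 - x*z - y
reduce: trace(a b^2 a^-1 b) = trace(b a b^2) * trace(a) - trace(b a b^2 a)  (eliminate a^-1) = x*y^2*z - x^2*y - y*z^2 + y
so trace(b^2 a^-1 b^-1 a) = trace(a b^2 a^-1) * trace(b) - trace(a b^2 a^-1 b)  (eliminate b^-1) = -x*y^2*z + x^2*y + y^3 + y*z^2 - 3*y

-x*y^2*z + x^2*y + y^3 + y*z^2 - 3*y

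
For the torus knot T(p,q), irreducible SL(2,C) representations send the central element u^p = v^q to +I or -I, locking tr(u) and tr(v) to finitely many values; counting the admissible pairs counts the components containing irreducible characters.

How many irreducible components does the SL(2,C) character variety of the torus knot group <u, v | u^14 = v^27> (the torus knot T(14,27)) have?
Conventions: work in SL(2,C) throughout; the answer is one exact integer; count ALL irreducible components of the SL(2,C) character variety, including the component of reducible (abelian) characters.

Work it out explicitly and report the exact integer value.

170

In the torus knot group T(14,27), u^14 = v^27 is central, so an irreducible representation sends it to +I or -I (Schur).
On an irreducible component, tr(u) is locked at 2*cos(pi*alpha/14) for some alpha in 1..13, and tr(v) at 2*cos(pi*beta/27) for some beta in 1..26.
Consistency of u^14 = (-1)^alpha I with v^27 = (-1)^beta I forces alpha = beta (mod 2).
Enumerate parity-matched pairs: 7*13 odd-odd plus 6*13 even-even gives 169.
components with irreducible characters: 169; plus the single component of reducible (abelian) characters: total 170.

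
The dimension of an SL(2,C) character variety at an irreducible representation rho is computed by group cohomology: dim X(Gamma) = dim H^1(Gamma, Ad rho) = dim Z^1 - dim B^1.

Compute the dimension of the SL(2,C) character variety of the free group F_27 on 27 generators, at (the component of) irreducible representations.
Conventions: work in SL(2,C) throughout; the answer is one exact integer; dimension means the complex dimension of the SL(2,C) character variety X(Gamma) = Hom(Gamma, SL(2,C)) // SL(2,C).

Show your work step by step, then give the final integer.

Gamma = F_27 has 27 generators and no relators.
Z^1(Gamma, Ad rho) = (sl_2)^27: a cocycle is a free choice of one sl_2 vector per generator, so dim Z^1 = 3*27 = 81.
At an irreducible rho the centralizer of the image in sl_2 is 0, so the coboundary map sl_2 -> Z^1 is injective: dim B^1 = 3.
dim H^1 = 81 - 3 = 78, which is dim X.

78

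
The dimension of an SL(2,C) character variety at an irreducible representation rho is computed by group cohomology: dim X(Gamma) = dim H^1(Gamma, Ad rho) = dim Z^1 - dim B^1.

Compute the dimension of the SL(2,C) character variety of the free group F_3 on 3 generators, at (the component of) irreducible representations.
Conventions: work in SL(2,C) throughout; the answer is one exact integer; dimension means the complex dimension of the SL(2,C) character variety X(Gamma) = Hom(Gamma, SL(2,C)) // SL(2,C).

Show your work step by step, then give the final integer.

Gamma = F_3 has 3 generators and no relators.
A cocycle picks one sl_2 vector per generator freely, giving dim Z^1 = 3*3 = 9.
dim B^1 = 3: the coboundary map is injective because an irreducible image has centralizer 0 in sl_2.
dim H^1 = 9 - 3 = 6, which is dim X.

6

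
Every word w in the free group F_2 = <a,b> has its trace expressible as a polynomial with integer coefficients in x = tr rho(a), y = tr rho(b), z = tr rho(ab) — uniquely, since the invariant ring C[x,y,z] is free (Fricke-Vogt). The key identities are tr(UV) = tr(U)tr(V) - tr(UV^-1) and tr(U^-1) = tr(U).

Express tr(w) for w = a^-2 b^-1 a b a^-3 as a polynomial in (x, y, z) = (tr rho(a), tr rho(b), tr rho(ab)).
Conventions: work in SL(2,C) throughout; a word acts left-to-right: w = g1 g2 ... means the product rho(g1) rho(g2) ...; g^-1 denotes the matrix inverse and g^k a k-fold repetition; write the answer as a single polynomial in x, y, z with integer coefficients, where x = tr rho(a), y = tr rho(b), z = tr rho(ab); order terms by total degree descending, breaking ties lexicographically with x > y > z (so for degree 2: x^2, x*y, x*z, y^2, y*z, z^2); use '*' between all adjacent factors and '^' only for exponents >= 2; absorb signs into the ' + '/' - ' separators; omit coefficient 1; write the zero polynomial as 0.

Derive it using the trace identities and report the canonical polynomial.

-x^5*y*z + x^6 + x^4*y^2 + x^4*z^2 + 3*x^3*y*z - 6*x^4 - 3*x^2*y^2 - 3*x^2*z^2 - x*y*z + 9*x^2 + y^2 + z^2 - 2

next, tr(a^-1 b) = tr(b)*tr(a) - tr(b a) = x*y - z
and tr(b a^-2) = tr(a^-1 b)*tr(a) - tr(a^-1 b a) = x^2*y - x*z - y
next, tr(b a b) = tr(b)*tr(a b) - tr(a) = y*z - x
next, tr(b a b a) = tr(a b)*tr(a b) - tr(1)   [split at repeated a] = z^2 - 2
tr(b a b a^-1) = tr(b a b)*tr(a) - tr(b a b a) = x*y*z - x^2 - z^2 + 2
and tr(a^-1 b a b a^-1) = tr(b a b a^-1)*tr(a) - tr(b a b) = x^2*y*z - x^3 - x*z^2 - y*z + 3*x
and tr(a b a^-3 b) = tr(a^-1 b a b a^-1)*tr(a) - tr(a^-1 b a b) = x^3*y*z - x^4 - x^2*z^2 - 2*x*y*z + 4*x^2 + z^2 - 2
and tr(a^-1 b^-1 a b a^-2) = tr(a b a^-3)*tr(b) - tr(a b a^-3 b) = -x^3*y*z + x^4 + x^2*y^2 + x^2*z^2 + x*y*z - 4*x^2 - y^2 - z^2 + 2
next, tr(a b a) = tr(a)*tr(b a) - tr(b) = x*z - y
tr(b^-1 a b a) = tr(a b a)*tr(b) - tr(a b a b) = x*y*z - y^2 - z^2 + 2
tr(b^-1 a b a^-1) = tr(b^-1 a b)*tr(a) - tr(b^-1 a b a) = -x*y*z + x^2 + y^2 + z^2 - 2
next, tr(a^-1 b^-1 a b a^-1) = tr(b^-1 a b a^-1)*tr(a) - tr(b^-1 a b) = -x^2*y*z + x^3 + x*y^2 + x*z^2 - 3*x
tr(a^-2 b^-1 a b a^-2) = tr(a^-1 b^-1 a b a^-2)*tr(a) - tr(a^-1 b^-1 a b a^-1) = -x^4*y*z + x^5 + x^3*y^2 + x^3*z^2 + 2*x^2*y*z - 5*x^3 - 2*x*y^2 - 2*x*z^2 + 5*x
and tr(a^-2 b^-1 a b a^-3) = tr(a^-2 b^-1 a b a^-2)*tr(a) - tr(a^-2 b^-1 a b a^-1) = -x^5*y*z + x^6 + x^4*y^2 + x^4*z^2 + 3*x^3*y*z - 6*x^4 - 3*x^2*y^2 - 3*x^2*z^2 - x*y*z + 9*x^2 + y^2 + z^2 - 2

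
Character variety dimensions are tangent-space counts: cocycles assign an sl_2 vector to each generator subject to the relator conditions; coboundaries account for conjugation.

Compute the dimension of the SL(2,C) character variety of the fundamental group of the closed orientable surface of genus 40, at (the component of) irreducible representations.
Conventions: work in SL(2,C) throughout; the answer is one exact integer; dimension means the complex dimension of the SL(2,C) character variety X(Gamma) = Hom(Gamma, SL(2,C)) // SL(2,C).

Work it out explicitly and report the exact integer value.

pi_1 of the closed genus-40 surface has 80 generators bound by the single product-of-commutators relator.
A cocycle assigns one sl_2 vector per generator subject to the relator condition d_2(z) = 0: dim of the unconstrained space is 3*2g = 240.
H^2 = coker(d_2) is dual to H^0 = 0 at irreducible rho (Poincare duality), so d_2 is onto: dim Z^1 = 237.
Coboundaries contribute dim B^1 = 3 (injective at irreducible rho).
dim H^1 = 237 - 3 = 234 = dim X.

234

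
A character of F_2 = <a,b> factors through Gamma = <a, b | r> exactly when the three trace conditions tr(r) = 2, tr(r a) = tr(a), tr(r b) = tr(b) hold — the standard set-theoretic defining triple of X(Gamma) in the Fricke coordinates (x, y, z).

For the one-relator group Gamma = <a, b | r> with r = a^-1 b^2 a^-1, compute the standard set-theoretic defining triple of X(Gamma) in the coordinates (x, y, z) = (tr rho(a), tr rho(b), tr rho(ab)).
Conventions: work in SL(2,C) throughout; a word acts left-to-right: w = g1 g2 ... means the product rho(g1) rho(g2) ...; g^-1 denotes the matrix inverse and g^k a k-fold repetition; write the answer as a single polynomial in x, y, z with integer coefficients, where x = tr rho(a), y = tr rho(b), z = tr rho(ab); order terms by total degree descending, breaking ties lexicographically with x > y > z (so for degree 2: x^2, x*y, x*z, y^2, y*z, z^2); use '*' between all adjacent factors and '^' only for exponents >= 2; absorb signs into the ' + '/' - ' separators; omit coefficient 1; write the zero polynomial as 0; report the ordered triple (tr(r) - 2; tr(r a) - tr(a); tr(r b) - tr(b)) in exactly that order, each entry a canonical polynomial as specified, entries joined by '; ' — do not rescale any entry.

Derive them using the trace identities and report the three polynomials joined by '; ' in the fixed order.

x^2*y^2 - x*y*z - x^2 - y^2; x*y^2 - y*z - 2*x; x^2*y^3 - 2*x*y^2*z - x^2*y + y*z^2 + x*z - 2*y

tr(b^2) = tr(b) * tr(b) - tr(1) = y^2 - 2
tr(b^2 a) = tr(b) * tr(a b) - tr(a) = y*z - x
tr(b^2 a^-1) = tr(b^2) * tr(a) - tr(b^2 a) = x*y^2 - y*z - x
tr(a^-1 b^2 a^-1) = tr(b^2 a^-1) * tr(a) - tr(b^2) = x^2*y^2 - x*y*z - x^2 - y^2 + 2
tr(b^3) = tr(b) * tr(b^2) - tr(b) = y^3 - 3*y
tr(b^3 a) = tr(b) * tr(a b^2) - tr(a b) = y^2*z - x*y - z
tr(b^2 a^-1 b) = tr(b^3) * tr(a) - tr(b^3 a) = x*y^3 - y^2*z - 2*x*y + z
tr(a b a b) = tr(a b) * tr(a b) - tr(1) = z^2 - 2
tr(a b a) = tr(a) * tr(b a) - tr(b) = x*z - y
tr(b a b^2 a) = tr(b) * tr(a b a b) - tr(a b a) = y*z^2 - x*z - y
tr(b^2 a^-1 b a) = tr(b a b^2) * tr(a) - tr(b a b^2 a) = x*y^2*z - x^2*y - y*z^2 + y
tr(a^-1 b^2 a^-1 b) = tr(b^2 a^-1 b) * tr(a) - tr(b^2 a^-1 b a) = x^2*y^3 - 2*x*y^2*z - x^2*y + y*z^2 + x*z - y
assemble the triple (tr(r) - 2; tr(r a) - x; tr(r b) - y)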